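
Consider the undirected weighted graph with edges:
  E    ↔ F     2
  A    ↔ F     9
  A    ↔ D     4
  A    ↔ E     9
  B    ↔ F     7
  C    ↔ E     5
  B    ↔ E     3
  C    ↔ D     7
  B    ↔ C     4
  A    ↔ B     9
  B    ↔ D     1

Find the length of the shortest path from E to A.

8

Checking several routes:
E - B - D - A: 3 + 1 + 4 = 8
E - F - B - D - A: 2 + 7 + 1 + 4 = 14
E - F - A: 2 + 9 = 11
E - C - B - D - A: 5 + 4 + 1 + 4 = 14
E - A: 9
E - B - A: 3 + 9 = 12
Best route has total 8.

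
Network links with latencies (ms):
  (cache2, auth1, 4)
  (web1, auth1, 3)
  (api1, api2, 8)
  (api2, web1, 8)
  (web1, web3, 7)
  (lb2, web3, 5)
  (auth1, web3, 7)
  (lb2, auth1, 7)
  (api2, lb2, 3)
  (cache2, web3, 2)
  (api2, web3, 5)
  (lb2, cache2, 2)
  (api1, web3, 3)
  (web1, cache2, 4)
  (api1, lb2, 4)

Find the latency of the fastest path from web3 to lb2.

Comparing a few candidate routes:
web3 → cache2 → lb2: 2 + 2 = 4
web3 → api1 → lb2: 3 + 4 = 7
web3 → lb2: 5
The minimum is 4 ms.

4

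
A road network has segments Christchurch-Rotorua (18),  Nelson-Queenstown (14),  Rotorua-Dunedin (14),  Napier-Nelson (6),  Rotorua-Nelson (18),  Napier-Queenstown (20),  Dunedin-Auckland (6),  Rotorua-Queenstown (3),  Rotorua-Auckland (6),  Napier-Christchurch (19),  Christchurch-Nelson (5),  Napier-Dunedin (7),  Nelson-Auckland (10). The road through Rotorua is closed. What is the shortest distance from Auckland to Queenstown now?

Paths from Auckland to Queenstown avoiding Rotorua:
Auckland → Dunedin → Napier → Christchurch → Nelson → Queenstown: 6 + 7 + 19 + 5 + 14 = 51
Auckland → Dunedin → Napier → Nelson → Queenstown: 6 + 7 + 6 + 14 = 33
Auckland → Dunedin → Napier → Queenstown: 6 + 7 + 20 = 33
Auckland → Nelson → Christchurch → Napier → Queenstown: 10 + 5 + 19 + 20 = 54
Auckland → Nelson → Napier → Queenstown: 10 + 6 + 20 = 36
Auckland → Nelson → Queenstown: 10 + 14 = 24
The minimum is 24 km.

24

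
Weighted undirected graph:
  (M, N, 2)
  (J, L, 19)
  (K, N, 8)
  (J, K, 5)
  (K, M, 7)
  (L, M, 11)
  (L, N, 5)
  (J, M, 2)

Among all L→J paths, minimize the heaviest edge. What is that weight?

Comparing a few candidate routes:
L - N - M - J: max(5, 2, 2) = 5
L - N - M - K - J: max(5, 2, 7, 5) = 7
L - N - K - J: max(5, 8, 5) = 8
Best route has worst link 5.

5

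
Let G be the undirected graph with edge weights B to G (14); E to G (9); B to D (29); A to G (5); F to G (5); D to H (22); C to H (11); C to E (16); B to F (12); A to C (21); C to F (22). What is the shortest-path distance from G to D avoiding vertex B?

58

Routes from G to D avoiding B:
G→F→C→H→D: 5 + 22 + 11 + 22 = 60
G→A→C→H→D: 5 + 21 + 11 + 22 = 59
G→E→C→H→D: 9 + 16 + 11 + 22 = 58
Best route has total 58.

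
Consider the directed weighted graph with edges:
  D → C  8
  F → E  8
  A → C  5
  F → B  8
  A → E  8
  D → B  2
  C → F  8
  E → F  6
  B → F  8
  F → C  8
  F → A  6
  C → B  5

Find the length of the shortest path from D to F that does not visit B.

16

Routes from D to F avoiding B:
D-C-F: 8 + 8 = 16
Shortest: 16.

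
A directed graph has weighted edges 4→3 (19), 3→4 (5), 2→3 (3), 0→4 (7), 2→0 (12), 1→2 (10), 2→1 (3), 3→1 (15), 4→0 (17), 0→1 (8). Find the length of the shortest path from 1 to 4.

Routes from 1 to 4:
1 -> 2 -> 3 -> 4: 10 + 3 + 5 = 18
1 -> 2 -> 0 -> 4: 10 + 12 + 7 = 29
Shortest: 18.

18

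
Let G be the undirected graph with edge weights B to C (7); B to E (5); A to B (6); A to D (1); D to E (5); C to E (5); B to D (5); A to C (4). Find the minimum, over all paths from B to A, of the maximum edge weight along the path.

A few of the B→A routes:
B -> D -> E -> C -> A: max(5, 5, 5, 4) = 5
B -> E -> C -> A: max(5, 5, 4) = 5
B -> D -> A: max(5, 1) = 5
Best route has worst link 5.

5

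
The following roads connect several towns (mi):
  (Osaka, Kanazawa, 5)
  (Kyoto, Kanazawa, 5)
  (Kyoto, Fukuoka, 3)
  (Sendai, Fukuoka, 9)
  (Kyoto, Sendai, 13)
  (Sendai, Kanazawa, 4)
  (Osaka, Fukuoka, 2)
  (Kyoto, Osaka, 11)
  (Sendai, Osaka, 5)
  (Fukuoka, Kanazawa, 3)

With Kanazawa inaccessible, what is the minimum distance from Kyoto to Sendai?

A few of the Kyoto→Sendai routes:
Kyoto -> Sendai: 13
Kyoto -> Osaka -> Sendai: 11 + 5 = 16
Kyoto -> Fukuoka -> Sendai: 3 + 9 = 12
Kyoto -> Fukuoka -> Osaka -> Sendai: 3 + 2 + 5 = 10
The minimum is 10 mi.

10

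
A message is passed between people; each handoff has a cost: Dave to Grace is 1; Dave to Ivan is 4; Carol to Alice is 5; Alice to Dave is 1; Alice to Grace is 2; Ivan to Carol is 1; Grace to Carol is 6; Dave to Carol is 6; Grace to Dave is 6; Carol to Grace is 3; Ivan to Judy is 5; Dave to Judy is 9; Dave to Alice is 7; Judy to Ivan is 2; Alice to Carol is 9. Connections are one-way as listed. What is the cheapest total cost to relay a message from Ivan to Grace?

4

Routes from Ivan to Grace:
Ivan -> Carol -> Alice -> Grace: 1 + 5 + 2 = 8
Ivan -> Carol -> Grace: 1 + 3 = 4
Ivan -> Carol -> Alice -> Dave -> Grace: 1 + 5 + 1 + 1 = 8
The minimum is 4.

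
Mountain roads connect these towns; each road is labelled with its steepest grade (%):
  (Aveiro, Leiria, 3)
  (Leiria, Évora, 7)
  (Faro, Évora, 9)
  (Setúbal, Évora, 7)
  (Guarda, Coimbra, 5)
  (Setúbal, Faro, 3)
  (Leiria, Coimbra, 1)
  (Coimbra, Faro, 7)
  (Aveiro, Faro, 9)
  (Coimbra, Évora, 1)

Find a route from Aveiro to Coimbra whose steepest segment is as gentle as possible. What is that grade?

3

Checking several routes:
Aveiro → Leiria → Évora → Coimbra: max(3, 7, 1) = 7
Aveiro → Leiria → Évora → Faro → Coimbra: max(3, 7, 9, 7) = 9
Aveiro → Leiria → Coimbra: max(3, 1) = 3
Aveiro → Leiria → Évora → Setúbal → Faro → Coimbra: max(3, 7, 7, 3, 7) = 7
Best route has worst link 3%.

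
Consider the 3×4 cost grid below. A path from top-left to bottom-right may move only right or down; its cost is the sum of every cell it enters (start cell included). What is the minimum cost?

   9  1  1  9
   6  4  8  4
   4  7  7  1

One optimal route is [0,0]→[0,1]→[0,2]→[1,2]→[1,3]→[2,3].
Its cost is 9 + 1 + 1 + 8 + 4 + 1 = 24.
For comparison, the top-then-right route costs 25.

24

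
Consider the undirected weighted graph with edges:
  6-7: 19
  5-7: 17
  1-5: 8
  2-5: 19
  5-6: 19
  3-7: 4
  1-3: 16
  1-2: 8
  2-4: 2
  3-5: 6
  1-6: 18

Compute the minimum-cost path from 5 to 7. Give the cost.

Checking several routes:
5 -> 3 -> 7: 6 + 4 = 10
5 -> 7: 17
5 -> 1 -> 3 -> 7: 8 + 16 + 4 = 28
Best route has total 10.

10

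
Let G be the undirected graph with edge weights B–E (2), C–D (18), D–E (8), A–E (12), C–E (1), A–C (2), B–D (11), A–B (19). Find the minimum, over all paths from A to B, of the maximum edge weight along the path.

Some routes from A to B:
A→C→E→B: max(2, 1, 2) = 2
A→C→E→D→B: max(2, 1, 8, 11) = 11
A→E→D→B: max(12, 8, 11) = 12
A→E→B: max(12, 2) = 12
Best route has worst link 2.

2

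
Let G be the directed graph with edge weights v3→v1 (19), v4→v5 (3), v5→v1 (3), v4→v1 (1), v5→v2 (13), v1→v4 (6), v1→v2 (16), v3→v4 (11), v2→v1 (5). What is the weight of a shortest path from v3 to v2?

27

Comparing a few candidate routes:
v3→v4→v5→v1→v2: 11 + 3 + 3 + 16 = 33
v3→v4→v5→v2: 11 + 3 + 13 = 27
v3→v4→v1→v2: 11 + 1 + 16 = 28
Best route has total 27.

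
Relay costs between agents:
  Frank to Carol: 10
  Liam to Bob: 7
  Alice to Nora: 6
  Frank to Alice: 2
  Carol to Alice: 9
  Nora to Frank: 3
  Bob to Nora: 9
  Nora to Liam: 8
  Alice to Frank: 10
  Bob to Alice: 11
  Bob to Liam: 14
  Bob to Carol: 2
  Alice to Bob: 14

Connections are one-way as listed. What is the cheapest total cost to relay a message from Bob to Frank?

Some routes from Bob to Frank:
Bob - Alice - Nora - Frank: 11 + 6 + 3 = 20
Bob - Carol - Alice - Nora - Frank: 2 + 9 + 6 + 3 = 20
Bob - Nora - Frank: 9 + 3 = 12
The minimum is 12.

12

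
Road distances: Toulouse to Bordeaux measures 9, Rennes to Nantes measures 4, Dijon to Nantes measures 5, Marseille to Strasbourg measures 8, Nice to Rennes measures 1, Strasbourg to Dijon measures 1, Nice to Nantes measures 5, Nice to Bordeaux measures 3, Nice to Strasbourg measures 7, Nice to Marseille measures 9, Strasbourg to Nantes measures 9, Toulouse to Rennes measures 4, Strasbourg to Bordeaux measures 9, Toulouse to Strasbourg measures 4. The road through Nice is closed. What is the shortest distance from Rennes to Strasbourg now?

8

Routes from Rennes to Strasbourg avoiding Nice:
Rennes - Toulouse - Strasbourg: 4 + 4 = 8
Rennes - Nantes - Dijon - Strasbourg: 4 + 5 + 1 = 10
Rennes - Toulouse - Bordeaux - Strasbourg: 4 + 9 + 9 = 22
Rennes - Nantes - Strasbourg: 4 + 9 = 13
Shortest: 8.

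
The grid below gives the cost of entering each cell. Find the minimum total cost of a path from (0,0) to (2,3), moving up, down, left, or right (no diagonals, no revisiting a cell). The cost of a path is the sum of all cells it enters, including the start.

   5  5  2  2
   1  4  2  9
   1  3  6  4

20

Cheapest: (0,0) → (1,0) → (2,0) → (2,1) → (2,2) → (2,3)
  5 + 1 + 1 + 3 + 6 + 4 = 20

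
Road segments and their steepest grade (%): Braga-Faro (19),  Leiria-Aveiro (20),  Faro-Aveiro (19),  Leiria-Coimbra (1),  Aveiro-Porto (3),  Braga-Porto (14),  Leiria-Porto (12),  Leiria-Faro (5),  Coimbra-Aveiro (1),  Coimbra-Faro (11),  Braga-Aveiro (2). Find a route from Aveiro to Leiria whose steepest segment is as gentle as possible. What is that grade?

Checking several routes:
Aveiro → Braga → Porto → Leiria: max(2, 14, 12) = 14
Aveiro → Porto → Braga → Faro → Coimbra → Leiria: max(3, 14, 19, 11, 1) = 19
Aveiro → Coimbra → Leiria: max(1, 1) = 1
Aveiro → Coimbra → Faro → Leiria: max(1, 11, 5) = 11
Aveiro → Porto → Braga → Faro → Leiria: max(3, 14, 19, 5) = 19
Aveiro → Porto → Leiria: max(3, 12) = 12
Smallest bottleneck: 1%.

1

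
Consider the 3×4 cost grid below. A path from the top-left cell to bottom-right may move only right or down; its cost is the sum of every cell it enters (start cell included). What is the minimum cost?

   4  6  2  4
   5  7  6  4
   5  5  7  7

Take r0c0 → r0c1 → r0c2 → r0c3 → r1c3 → r2c3 for a total of 4 + 6 + 2 + 4 + 4 + 7 = 27.

27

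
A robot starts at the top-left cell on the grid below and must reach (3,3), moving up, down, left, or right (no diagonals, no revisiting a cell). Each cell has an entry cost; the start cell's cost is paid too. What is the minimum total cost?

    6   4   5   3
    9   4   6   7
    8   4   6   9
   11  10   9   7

Take (0,0)→(0,1)→(1,1)→(2,1)→(2,2)→(2,3)→(3,3) for a total of 6 + 4 + 4 + 4 + 6 + 9 + 7 = 40.

40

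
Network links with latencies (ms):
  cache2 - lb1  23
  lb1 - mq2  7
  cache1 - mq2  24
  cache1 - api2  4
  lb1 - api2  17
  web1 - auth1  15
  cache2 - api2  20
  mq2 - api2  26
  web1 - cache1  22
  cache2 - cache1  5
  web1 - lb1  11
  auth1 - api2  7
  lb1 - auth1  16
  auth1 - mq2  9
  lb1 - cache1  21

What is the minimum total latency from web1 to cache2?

Some routes from web1 to cache2:
web1-lb1-cache1-cache2: 11 + 21 + 5 = 37
web1-cache1-cache2: 22 + 5 = 27
web1-auth1-api2-cache2: 15 + 7 + 20 = 42
web1-lb1-api2-cache1-cache2: 11 + 17 + 4 + 5 = 37
web1-lb1-cache2: 11 + 23 = 34
web1-auth1-api2-cache1-cache2: 15 + 7 + 4 + 5 = 31
Shortest: 27 ms.

27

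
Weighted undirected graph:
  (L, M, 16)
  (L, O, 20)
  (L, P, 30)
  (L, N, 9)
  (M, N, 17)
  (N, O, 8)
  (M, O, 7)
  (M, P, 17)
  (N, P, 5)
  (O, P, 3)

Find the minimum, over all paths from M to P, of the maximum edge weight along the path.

Comparing a few candidate routes:
M -> O -> N -> P: max(7, 8, 5) = 8
M -> O -> P: max(7, 3) = 7
M -> P: max(17) = 17
M -> L -> N -> P: max(16, 9, 5) = 16
M -> N -> O -> P: max(17, 8, 3) = 17
M -> L -> N -> O -> P: max(16, 9, 8, 3) = 16
Best route has worst link 7.

7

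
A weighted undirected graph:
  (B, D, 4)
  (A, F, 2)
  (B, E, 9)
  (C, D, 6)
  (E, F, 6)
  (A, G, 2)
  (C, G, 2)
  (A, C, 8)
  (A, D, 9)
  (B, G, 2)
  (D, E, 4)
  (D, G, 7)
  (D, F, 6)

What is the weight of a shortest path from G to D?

6

Checking several routes:
G→C→D: 2 + 6 = 8
G→D: 7
G→B→D: 2 + 4 = 6
The minimum is 6.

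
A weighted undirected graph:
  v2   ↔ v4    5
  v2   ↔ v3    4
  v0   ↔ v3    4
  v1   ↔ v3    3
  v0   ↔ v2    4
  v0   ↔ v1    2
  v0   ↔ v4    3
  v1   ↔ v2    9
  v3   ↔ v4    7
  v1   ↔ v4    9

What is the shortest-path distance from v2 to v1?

6

Comparing a few candidate routes:
v2 -> v3 -> v0 -> v1: 4 + 4 + 2 = 10
v2 -> v1: 9
v2 -> v4 -> v0 -> v1: 5 + 3 + 2 = 10
v2 -> v0 -> v1: 4 + 2 = 6
v2 -> v3 -> v1: 4 + 3 = 7
Best route has total 6.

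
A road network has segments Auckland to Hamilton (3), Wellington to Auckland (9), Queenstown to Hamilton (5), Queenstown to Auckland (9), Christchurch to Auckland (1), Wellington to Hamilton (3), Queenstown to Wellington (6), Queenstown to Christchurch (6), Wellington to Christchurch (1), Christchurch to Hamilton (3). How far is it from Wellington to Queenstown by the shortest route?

Comparing a few candidate routes:
Wellington - Christchurch - Queenstown: 1 + 6 = 7
Wellington - Hamilton - Queenstown: 3 + 5 = 8
Wellington - Queenstown: 6
Best route has total 6.

6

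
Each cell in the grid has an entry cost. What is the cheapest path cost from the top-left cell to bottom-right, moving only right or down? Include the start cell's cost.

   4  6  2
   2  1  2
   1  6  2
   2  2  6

Best path: r0c0 -> r1c0 -> r1c1 -> r1c2 -> r2c2 -> r3c2
Cost: 4 + 2 + 1 + 2 + 2 + 6 = 17

17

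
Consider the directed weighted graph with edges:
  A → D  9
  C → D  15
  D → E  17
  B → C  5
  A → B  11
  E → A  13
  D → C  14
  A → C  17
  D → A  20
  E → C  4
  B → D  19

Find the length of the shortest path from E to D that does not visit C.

Candidate routes:
E→A→B→D: 13 + 11 + 19 = 43
E→A→D: 13 + 9 = 22
Shortest: 22.

22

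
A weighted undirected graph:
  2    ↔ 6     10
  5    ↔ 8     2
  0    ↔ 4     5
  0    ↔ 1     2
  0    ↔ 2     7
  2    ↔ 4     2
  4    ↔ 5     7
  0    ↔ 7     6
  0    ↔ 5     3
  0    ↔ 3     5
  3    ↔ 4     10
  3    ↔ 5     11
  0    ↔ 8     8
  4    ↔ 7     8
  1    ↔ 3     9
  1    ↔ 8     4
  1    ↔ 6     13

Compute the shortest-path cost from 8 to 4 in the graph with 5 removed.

11

Checking several routes:
8-0-4: 8 + 5 = 13
8-1-0-4: 4 + 2 + 5 = 11
8-1-0-2-4: 4 + 2 + 7 + 2 = 15
Best route has total 11.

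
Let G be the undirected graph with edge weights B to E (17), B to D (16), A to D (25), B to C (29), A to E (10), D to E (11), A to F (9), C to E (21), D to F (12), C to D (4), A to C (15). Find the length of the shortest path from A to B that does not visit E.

35

Some routes from A to B avoiding E:
A→C→D→B: 15 + 4 + 16 = 35
A→F→D→B: 9 + 12 + 16 = 37
A→D→B: 25 + 16 = 41
Best route has total 35.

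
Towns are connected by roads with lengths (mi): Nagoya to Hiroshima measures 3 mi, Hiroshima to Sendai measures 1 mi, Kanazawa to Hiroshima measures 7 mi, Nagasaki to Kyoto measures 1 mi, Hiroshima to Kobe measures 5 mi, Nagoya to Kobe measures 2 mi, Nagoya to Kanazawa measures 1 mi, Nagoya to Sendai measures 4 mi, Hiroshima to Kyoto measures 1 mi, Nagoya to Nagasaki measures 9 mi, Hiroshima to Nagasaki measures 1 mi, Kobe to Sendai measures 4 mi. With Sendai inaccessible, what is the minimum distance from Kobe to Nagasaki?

6

A few of the Kobe→Nagasaki routes:
Kobe - Hiroshima - Nagasaki: 5 + 1 = 6
Kobe - Hiroshima - Kyoto - Nagasaki: 5 + 1 + 1 = 7
Kobe - Nagoya - Hiroshima - Nagasaki: 2 + 3 + 1 = 6
Kobe - Nagoya - Hiroshima - Kyoto - Nagasaki: 2 + 3 + 1 + 1 = 7
Best route has total 6 mi.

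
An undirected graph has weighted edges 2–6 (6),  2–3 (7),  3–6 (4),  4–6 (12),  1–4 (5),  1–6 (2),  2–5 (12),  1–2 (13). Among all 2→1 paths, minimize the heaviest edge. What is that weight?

6

Candidate routes:
2 -> 6 -> 4 -> 1: max(6, 12, 5) = 12
2 -> 1: max(13) = 13
2 -> 3 -> 6 -> 4 -> 1: max(7, 4, 12, 5) = 12
2 -> 3 -> 6 -> 1: max(7, 4, 2) = 7
2 -> 6 -> 1: max(6, 2) = 6
The minimum achievable maximum is 6.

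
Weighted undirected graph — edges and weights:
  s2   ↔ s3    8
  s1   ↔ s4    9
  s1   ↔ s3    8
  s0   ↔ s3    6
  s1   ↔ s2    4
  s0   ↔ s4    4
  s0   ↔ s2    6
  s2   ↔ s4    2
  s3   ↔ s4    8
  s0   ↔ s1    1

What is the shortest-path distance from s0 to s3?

6

A few of the s0→s3 routes:
s0-s1-s3: 1 + 8 = 9
s0-s3: 6
s0-s4-s3: 4 + 8 = 12
Best route has total 6.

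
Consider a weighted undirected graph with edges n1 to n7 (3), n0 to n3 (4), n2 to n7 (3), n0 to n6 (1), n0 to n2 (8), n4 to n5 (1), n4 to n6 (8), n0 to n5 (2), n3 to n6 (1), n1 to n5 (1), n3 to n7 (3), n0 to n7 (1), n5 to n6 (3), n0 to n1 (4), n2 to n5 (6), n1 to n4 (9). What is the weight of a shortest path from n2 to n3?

Comparing a few candidate routes:
n2 → n5 → n0 → n6 → n3: 6 + 2 + 1 + 1 = 10
n2 → n7 → n3: 3 + 3 = 6
n2 → n0 → n6 → n3: 8 + 1 + 1 = 10
n2 → n7 → n0 → n6 → n3: 3 + 1 + 1 + 1 = 6
n2 → n5 → n6 → n3: 6 + 3 + 1 = 10
n2 → n7 → n0 → n3: 3 + 1 + 4 = 8
The minimum is 6.

6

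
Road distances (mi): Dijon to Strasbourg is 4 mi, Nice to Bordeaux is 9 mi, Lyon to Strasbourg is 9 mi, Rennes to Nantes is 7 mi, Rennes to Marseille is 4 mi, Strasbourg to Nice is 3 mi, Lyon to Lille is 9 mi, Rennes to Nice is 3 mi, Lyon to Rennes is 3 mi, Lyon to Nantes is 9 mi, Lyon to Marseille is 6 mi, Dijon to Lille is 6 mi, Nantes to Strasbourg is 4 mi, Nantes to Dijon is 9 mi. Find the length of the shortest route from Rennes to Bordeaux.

A few of the Rennes→Bordeaux routes:
Rennes - Nantes - Strasbourg - Nice - Bordeaux: 7 + 4 + 3 + 9 = 23
Rennes - Lyon - Strasbourg - Nice - Bordeaux: 3 + 9 + 3 + 9 = 24
Rennes - Nice - Bordeaux: 3 + 9 = 12
Shortest: 12 mi.

12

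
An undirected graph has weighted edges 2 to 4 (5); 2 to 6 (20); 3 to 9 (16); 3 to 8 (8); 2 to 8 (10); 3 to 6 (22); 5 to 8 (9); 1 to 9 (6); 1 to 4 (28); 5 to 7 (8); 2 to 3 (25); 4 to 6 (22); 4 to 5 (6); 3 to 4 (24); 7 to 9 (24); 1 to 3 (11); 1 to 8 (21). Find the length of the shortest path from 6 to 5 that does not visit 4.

39

Comparing a few candidate routes:
6 -> 3 -> 9 -> 7 -> 5: 22 + 16 + 24 + 8 = 70
6 -> 3 -> 1 -> 8 -> 5: 22 + 11 + 21 + 9 = 63
6 -> 2 -> 8 -> 5: 20 + 10 + 9 = 39
6 -> 3 -> 2 -> 8 -> 5: 22 + 25 + 10 + 9 = 66
6 -> 3 -> 8 -> 5: 22 + 8 + 9 = 39
6 -> 2 -> 3 -> 8 -> 5: 20 + 25 + 8 + 9 = 62
Shortest: 39.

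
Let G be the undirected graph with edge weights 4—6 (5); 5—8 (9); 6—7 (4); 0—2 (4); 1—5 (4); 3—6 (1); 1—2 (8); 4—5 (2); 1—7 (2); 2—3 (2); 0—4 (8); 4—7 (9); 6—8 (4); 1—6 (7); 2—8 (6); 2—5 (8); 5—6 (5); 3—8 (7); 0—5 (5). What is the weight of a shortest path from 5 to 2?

A few of the 5→2 routes:
5 - 0 - 2: 5 + 4 = 9
5 - 2: 8
5 - 6 - 3 - 2: 5 + 1 + 2 = 8
5 - 1 - 7 - 6 - 3 - 2: 4 + 2 + 4 + 1 + 2 = 13
5 - 4 - 6 - 3 - 2: 2 + 5 + 1 + 2 = 10
5 - 1 - 2: 4 + 8 = 12
Shortest: 8.

8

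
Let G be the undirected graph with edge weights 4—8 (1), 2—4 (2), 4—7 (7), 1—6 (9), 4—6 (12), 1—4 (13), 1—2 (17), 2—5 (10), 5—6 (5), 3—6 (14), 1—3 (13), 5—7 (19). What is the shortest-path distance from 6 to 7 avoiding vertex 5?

19

Paths from 6 to 7 avoiding 5:
6→4→7: 12 + 7 = 19
6→1→4→7: 9 + 13 + 7 = 29
6→3→1→4→7: 14 + 13 + 13 + 7 = 47
6→1→2→4→7: 9 + 17 + 2 + 7 = 35
6→3→1→2→4→7: 14 + 13 + 17 + 2 + 7 = 53
Shortest: 19.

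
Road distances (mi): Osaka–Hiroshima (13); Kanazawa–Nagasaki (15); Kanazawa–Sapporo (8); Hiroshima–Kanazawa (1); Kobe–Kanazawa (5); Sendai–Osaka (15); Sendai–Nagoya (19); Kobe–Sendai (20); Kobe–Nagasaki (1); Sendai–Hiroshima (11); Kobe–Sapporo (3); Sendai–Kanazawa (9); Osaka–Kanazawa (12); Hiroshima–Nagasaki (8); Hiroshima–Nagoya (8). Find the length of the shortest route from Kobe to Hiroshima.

Some routes from Kobe to Hiroshima:
Kobe - Kanazawa - Sendai - Hiroshima: 5 + 9 + 11 = 25
Kobe - Kanazawa - Nagasaki - Hiroshima: 5 + 15 + 8 = 28
Kobe - Nagasaki - Hiroshima: 1 + 8 = 9
Kobe - Nagasaki - Kanazawa - Hiroshima: 1 + 15 + 1 = 17
Kobe - Kanazawa - Hiroshima: 5 + 1 = 6
Kobe - Sapporo - Kanazawa - Hiroshima: 3 + 8 + 1 = 12
The minimum is 6 mi.

6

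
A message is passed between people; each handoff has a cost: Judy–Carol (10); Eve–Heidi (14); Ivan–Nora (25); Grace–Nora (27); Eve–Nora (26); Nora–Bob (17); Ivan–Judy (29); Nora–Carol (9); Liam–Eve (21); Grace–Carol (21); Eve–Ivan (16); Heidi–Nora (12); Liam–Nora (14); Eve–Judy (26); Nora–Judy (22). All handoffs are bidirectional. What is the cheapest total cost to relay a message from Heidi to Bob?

A few of the Heidi→Bob routes:
Heidi → Eve → Ivan → Nora → Bob: 14 + 16 + 25 + 17 = 72
Heidi → Eve → Nora → Bob: 14 + 26 + 17 = 57
Heidi → Eve → Liam → Nora → Bob: 14 + 21 + 14 + 17 = 66
Heidi → Nora → Bob: 12 + 17 = 29
Heidi → Eve → Judy → Carol → Nora → Bob: 14 + 26 + 10 + 9 + 17 = 76
Best route has total 29.

29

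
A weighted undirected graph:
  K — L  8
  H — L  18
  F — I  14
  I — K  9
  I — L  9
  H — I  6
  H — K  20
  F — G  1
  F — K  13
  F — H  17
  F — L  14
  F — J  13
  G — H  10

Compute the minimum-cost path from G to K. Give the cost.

14

Comparing a few candidate routes:
G -> F -> L -> K: 1 + 14 + 8 = 23
G -> F -> I -> K: 1 + 14 + 9 = 24
G -> H -> I -> K: 10 + 6 + 9 = 25
G -> F -> K: 1 + 13 = 14
Best route has total 14.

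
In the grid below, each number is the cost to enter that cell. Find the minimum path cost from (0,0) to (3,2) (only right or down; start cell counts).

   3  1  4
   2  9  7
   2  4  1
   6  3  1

13

One optimal route is r0c0 -> r1c0 -> r2c0 -> r2c1 -> r2c2 -> r3c2.
Its cost is 3 + 2 + 2 + 4 + 1 + 1 = 13.
For comparison, the top-then-right route costs 17.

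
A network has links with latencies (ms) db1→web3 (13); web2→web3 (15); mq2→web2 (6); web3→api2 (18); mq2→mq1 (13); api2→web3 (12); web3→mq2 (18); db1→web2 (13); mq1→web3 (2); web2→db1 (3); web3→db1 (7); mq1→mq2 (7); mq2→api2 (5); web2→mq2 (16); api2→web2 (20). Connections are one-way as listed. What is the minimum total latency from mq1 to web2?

Some routes from mq1 to web2:
mq1 → mq2 → web2: 7 + 6 = 13
mq1 → web3 → mq2 → web2: 2 + 18 + 6 = 26
mq1 → mq2 → api2 → web2: 7 + 5 + 20 = 32
mq1 → web3 → db1 → web2: 2 + 7 + 13 = 22
Best route has total 13 ms.

13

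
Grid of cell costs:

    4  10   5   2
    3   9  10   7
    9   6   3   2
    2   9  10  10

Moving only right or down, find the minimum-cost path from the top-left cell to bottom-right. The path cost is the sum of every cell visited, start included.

37

Cheapest: r0c0 r1c0 r1c1 r2c1 r2c2 r2c3 r3c3
  4 + 3 + 9 + 6 + 3 + 2 + 10 = 37
For comparison, the top-then-right route costs 40.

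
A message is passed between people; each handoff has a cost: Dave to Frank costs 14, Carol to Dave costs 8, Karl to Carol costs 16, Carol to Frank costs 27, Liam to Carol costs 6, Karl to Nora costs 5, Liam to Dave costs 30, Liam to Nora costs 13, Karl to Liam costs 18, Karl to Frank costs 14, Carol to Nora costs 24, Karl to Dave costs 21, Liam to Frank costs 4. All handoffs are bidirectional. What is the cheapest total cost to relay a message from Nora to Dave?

26

Comparing a few candidate routes:
Nora -> Liam -> Carol -> Dave: 13 + 6 + 8 = 27
Nora -> Karl -> Carol -> Dave: 5 + 16 + 8 = 29
Nora -> Carol -> Dave: 24 + 8 = 32
Nora -> Liam -> Frank -> Dave: 13 + 4 + 14 = 31
Nora -> Karl -> Dave: 5 + 21 = 26
Best route has total 26.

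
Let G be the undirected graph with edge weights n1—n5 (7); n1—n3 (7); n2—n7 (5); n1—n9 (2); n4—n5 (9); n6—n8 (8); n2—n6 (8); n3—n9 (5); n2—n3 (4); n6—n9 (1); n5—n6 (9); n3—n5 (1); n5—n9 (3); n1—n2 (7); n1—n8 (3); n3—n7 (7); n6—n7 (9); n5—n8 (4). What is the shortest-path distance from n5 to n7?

Comparing a few candidate routes:
n5→n3→n7: 1 + 7 = 8
n5→n3→n2→n7: 1 + 4 + 5 = 10
n5→n9→n6→n7: 3 + 1 + 9 = 13
Best route has total 8.

8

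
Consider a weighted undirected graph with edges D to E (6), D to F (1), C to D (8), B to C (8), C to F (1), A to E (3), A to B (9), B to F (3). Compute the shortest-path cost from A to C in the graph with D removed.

13

Paths from A to C avoiding D:
A → B → F → C: 9 + 3 + 1 = 13
A → B → C: 9 + 8 = 17
The minimum is 13.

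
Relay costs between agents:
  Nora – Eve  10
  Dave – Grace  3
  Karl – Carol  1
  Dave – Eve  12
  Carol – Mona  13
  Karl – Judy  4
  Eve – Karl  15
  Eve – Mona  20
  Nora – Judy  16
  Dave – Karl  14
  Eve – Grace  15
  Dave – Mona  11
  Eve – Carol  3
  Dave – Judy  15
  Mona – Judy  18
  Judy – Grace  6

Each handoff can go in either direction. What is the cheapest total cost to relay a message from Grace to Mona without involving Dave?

Some routes from Grace to Mona avoiding Dave:
Grace -> Eve -> Carol -> Mona: 15 + 3 + 13 = 31
Grace -> Judy -> Karl -> Carol -> Eve -> Mona: 6 + 4 + 1 + 3 + 20 = 34
Grace -> Judy -> Mona: 6 + 18 = 24
Grace -> Judy -> Karl -> Carol -> Mona: 6 + 4 + 1 + 13 = 24
The minimum is 24.

24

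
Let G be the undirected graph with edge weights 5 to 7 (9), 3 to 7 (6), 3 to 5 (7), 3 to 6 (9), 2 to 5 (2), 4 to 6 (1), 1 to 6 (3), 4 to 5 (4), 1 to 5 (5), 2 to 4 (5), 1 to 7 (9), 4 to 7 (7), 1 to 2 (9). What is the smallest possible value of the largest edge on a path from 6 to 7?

Some routes from 6 to 7:
6 - 1 - 5 - 3 - 7: max(3, 5, 7, 6) = 7
6 - 1 - 5 - 2 - 4 - 7: max(3, 5, 2, 5, 7) = 7
6 - 4 - 2 - 5 - 3 - 7: max(1, 5, 2, 7, 6) = 7
6 - 1 - 5 - 4 - 7: max(3, 5, 4, 7) = 7
6 - 4 - 7: max(1, 7) = 7
Smallest bottleneck: 7.

7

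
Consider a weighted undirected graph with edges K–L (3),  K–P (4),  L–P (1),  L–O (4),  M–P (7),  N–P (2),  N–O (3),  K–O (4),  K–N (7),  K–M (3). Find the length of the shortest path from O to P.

5

Comparing a few candidate routes:
O→K→P: 4 + 4 = 8
O→K→L→P: 4 + 3 + 1 = 8
O→L→K→P: 4 + 3 + 4 = 11
O→N→P: 3 + 2 = 5
O→L→P: 4 + 1 = 5
Shortest: 5.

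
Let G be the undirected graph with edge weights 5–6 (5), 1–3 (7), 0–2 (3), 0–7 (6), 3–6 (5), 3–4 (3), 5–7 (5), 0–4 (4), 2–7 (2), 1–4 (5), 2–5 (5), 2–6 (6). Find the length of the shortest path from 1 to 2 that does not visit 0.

18

A few of the 1→2 routes:
1→3→6→2: 7 + 5 + 6 = 18
1→3→6→5→2: 7 + 5 + 5 + 5 = 22
1→4→3→6→2: 5 + 3 + 5 + 6 = 19
Shortest: 18.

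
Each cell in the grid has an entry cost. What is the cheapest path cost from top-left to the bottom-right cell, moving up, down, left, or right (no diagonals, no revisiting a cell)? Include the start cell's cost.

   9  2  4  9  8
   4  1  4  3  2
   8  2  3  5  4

Take r0c0 r0c1 r1c1 r1c2 r1c3 r1c4 r2c4 for a total of 9 + 2 + 1 + 4 + 3 + 2 + 4 = 25.

25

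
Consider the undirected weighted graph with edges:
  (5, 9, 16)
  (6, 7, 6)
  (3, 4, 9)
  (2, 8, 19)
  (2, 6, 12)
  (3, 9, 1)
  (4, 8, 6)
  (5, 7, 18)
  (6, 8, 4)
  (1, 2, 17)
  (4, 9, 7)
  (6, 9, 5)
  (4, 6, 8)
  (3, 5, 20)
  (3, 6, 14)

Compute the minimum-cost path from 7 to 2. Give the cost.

18

A few of the 7→2 routes:
7 → 6 → 8 → 2: 6 + 4 + 19 = 29
7 → 6 → 9 → 3 → 4 → 8 → 2: 6 + 5 + 1 + 9 + 6 + 19 = 46
7 → 6 → 9 → 4 → 8 → 2: 6 + 5 + 7 + 6 + 19 = 43
7 → 6 → 2: 6 + 12 = 18
7 → 5 → 9 → 6 → 2: 18 + 16 + 5 + 12 = 51
7 → 6 → 4 → 8 → 2: 6 + 8 + 6 + 19 = 39
Best route has total 18.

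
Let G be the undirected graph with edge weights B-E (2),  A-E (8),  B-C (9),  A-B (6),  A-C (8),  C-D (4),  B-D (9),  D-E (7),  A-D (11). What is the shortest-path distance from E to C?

11

Comparing a few candidate routes:
E - D - C: 7 + 4 = 11
E - B - D - C: 2 + 9 + 4 = 15
E - B - A - C: 2 + 6 + 8 = 16
E - B - C: 2 + 9 = 11
Shortest: 11.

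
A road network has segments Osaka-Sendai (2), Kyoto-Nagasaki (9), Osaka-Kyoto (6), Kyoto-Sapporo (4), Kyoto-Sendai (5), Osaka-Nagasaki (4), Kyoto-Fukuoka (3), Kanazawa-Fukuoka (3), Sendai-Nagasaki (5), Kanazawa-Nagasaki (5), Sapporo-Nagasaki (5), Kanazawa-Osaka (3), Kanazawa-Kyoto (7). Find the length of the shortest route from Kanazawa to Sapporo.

10

Comparing a few candidate routes:
Kanazawa - Osaka - Nagasaki - Sapporo: 3 + 4 + 5 = 12
Kanazawa - Osaka - Kyoto - Sapporo: 3 + 6 + 4 = 13
Kanazawa - Nagasaki - Sapporo: 5 + 5 = 10
Kanazawa - Fukuoka - Kyoto - Sapporo: 3 + 3 + 4 = 10
Kanazawa - Kyoto - Sapporo: 7 + 4 = 11
The minimum is 10.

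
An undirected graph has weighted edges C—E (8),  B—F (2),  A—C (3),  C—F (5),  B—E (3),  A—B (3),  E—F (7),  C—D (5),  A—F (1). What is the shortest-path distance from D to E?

Comparing a few candidate routes:
D→C→A→B→E: 5 + 3 + 3 + 3 = 14
D→C→E: 5 + 8 = 13
D→C→A→F→B→E: 5 + 3 + 1 + 2 + 3 = 14
Best route has total 13.

13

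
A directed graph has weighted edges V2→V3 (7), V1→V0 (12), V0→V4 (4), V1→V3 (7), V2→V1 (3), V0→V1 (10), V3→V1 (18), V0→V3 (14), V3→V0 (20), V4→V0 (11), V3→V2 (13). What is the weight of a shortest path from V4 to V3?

25

Paths from V4 to V3:
V4 -> V0 -> V1 -> V3: 11 + 10 + 7 = 28
V4 -> V0 -> V3: 11 + 14 = 25
The minimum is 25.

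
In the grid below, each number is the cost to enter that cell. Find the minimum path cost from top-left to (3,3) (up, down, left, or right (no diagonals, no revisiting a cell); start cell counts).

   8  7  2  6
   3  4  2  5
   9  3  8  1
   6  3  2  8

31

Cheapest: (0,0)→(1,0)→(1,1)→(1,2)→(1,3)→(2,3)→(3,3)
  8 + 3 + 4 + 2 + 5 + 1 + 8 = 31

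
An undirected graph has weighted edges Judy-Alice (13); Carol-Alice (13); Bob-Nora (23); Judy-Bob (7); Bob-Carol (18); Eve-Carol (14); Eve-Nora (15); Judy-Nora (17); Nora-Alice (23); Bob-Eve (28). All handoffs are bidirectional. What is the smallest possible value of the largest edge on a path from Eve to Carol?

Comparing a few candidate routes:
Eve -> Nora -> Judy -> Bob -> Carol: max(15, 17, 7, 18) = 18
Eve -> Nora -> Judy -> Alice -> Carol: max(15, 17, 13, 13) = 17
Eve -> Carol: max(14) = 14
The minimum achievable maximum is 14.

14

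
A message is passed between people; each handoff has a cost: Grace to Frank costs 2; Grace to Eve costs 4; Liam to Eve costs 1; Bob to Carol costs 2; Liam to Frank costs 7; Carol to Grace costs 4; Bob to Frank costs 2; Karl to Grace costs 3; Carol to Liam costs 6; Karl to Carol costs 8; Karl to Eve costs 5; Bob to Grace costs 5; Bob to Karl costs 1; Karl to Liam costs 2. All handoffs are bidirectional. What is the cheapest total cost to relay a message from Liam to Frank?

5

Comparing a few candidate routes:
Liam -> Eve -> Grace -> Frank: 1 + 4 + 2 = 7
Liam -> Karl -> Grace -> Frank: 2 + 3 + 2 = 7
Liam -> Karl -> Bob -> Frank: 2 + 1 + 2 = 5
Liam -> Frank: 7
The minimum is 5.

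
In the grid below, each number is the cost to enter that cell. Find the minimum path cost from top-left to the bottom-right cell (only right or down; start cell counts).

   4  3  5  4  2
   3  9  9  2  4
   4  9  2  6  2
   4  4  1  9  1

One optimal route is r0c0 -> r0c1 -> r0c2 -> r0c3 -> r0c4 -> r1c4 -> r2c4 -> r3c4.
Its cost is 4 + 3 + 5 + 4 + 2 + 4 + 2 + 1 = 25.

25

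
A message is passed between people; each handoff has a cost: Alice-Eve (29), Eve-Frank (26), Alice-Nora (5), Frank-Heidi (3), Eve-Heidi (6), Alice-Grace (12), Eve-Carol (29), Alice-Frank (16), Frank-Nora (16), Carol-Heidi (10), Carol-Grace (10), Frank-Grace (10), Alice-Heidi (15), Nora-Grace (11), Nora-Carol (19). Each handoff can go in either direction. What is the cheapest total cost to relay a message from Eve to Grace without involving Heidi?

Comparing a few candidate routes:
Eve -> Alice -> Grace: 29 + 12 = 41
Eve -> Carol -> Grace: 29 + 10 = 39
Eve -> Frank -> Grace: 26 + 10 = 36
The minimum is 36.

36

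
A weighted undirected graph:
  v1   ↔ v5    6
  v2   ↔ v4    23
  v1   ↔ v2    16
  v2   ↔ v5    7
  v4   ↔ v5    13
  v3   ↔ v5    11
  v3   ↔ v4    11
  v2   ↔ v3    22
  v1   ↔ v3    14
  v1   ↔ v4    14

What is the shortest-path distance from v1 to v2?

Checking several routes:
v1 -> v4 -> v5 -> v2: 14 + 13 + 7 = 34
v1 -> v3 -> v2: 14 + 22 = 36
v1 -> v2: 16
v1 -> v4 -> v2: 14 + 23 = 37
v1 -> v5 -> v2: 6 + 7 = 13
v1 -> v3 -> v5 -> v2: 14 + 11 + 7 = 32
Best route has total 13.

13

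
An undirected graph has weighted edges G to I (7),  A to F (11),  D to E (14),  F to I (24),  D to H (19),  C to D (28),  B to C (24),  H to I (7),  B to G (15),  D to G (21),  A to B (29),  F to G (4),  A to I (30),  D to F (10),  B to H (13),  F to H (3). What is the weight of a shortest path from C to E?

Some routes from C to E:
C - B - H - D - E: 24 + 13 + 19 + 14 = 70
C - B - G - D - E: 24 + 15 + 21 + 14 = 74
C - B - H - F - D - E: 24 + 13 + 3 + 10 + 14 = 64
C - D - E: 28 + 14 = 42
C - B - G - F - D - E: 24 + 15 + 4 + 10 + 14 = 67
Shortest: 42.

42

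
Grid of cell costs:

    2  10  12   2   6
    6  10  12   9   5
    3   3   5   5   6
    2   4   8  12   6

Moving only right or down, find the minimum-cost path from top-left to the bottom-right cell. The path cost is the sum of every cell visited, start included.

One optimal route is [0,0] → [1,0] → [2,0] → [2,1] → [2,2] → [2,3] → [2,4] → [3,4].
Its cost is 2 + 6 + 3 + 3 + 5 + 5 + 6 + 6 = 36.
(Top row then right column would cost 49.)

36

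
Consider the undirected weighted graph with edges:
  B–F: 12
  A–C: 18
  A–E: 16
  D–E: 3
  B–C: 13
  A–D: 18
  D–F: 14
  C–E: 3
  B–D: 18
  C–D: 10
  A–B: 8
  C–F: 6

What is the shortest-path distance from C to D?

6

A few of the C→D routes:
C -> B -> D: 13 + 18 = 31
C -> E -> D: 3 + 3 = 6
C -> F -> B -> D: 6 + 12 + 18 = 36
C -> D: 10
C -> F -> D: 6 + 14 = 20
C -> A -> D: 18 + 18 = 36
Best route has total 6.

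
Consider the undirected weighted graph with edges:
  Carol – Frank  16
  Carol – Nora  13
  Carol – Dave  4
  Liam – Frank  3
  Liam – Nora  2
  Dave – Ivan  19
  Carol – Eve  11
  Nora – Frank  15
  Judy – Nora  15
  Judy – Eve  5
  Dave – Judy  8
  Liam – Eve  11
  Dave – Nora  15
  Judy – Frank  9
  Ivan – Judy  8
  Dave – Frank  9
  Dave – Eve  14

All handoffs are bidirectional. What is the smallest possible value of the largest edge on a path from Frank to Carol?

Some routes from Frank to Carol:
Frank -> Liam -> Eve -> Judy -> Dave -> Carol: max(3, 11, 5, 8, 4) = 11
Frank -> Dave -> Judy -> Eve -> Carol: max(9, 8, 5, 11) = 11
Frank -> Judy -> Dave -> Carol: max(9, 8, 4) = 9
Frank -> Liam -> Eve -> Carol: max(3, 11, 11) = 11
Frank -> Dave -> Carol: max(9, 4) = 9
The minimum achievable maximum is 9.

9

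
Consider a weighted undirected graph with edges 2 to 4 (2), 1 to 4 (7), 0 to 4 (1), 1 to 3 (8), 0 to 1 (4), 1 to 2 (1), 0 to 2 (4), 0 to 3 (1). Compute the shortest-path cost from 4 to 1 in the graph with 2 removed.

Routes from 4 to 1 avoiding 2:
4 → 0 → 3 → 1: 1 + 1 + 8 = 10
4 → 1: 7
4 → 0 → 1: 1 + 4 = 5
Shortest: 5.

5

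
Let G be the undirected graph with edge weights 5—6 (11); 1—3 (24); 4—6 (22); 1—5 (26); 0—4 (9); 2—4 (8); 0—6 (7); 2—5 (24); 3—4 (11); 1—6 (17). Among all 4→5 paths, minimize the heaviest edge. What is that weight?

A few of the 4→5 routes:
4 → 6 → 5: max(22, 11) = 22
4 → 0 → 6 → 5: max(9, 7, 11) = 11
4 → 6 → 1 → 5: max(22, 17, 26) = 26
4 → 2 → 5: max(8, 24) = 24
4 → 0 → 6 → 1 → 5: max(9, 7, 17, 26) = 26
4 → 3 → 1 → 6 → 5: max(11, 24, 17, 11) = 24
The minimum achievable maximum is 11.

11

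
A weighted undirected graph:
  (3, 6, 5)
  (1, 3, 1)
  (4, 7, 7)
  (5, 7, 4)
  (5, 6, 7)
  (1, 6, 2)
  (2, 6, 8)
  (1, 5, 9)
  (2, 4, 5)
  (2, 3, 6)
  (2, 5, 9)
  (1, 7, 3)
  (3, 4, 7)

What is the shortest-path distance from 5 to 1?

Some routes from 5 to 1:
5 - 2 - 3 - 1: 9 + 6 + 1 = 16
5 - 6 - 3 - 1: 7 + 5 + 1 = 13
5 - 2 - 6 - 1: 9 + 8 + 2 = 19
5 - 6 - 1: 7 + 2 = 9
5 - 1: 9
5 - 7 - 1: 4 + 3 = 7
Shortest: 7.

7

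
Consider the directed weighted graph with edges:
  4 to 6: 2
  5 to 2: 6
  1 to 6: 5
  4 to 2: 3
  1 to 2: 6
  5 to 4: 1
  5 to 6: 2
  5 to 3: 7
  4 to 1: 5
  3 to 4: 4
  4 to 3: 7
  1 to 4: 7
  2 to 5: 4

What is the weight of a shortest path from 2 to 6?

6

Candidate routes:
2-5-3-4-6: 4 + 7 + 4 + 2 = 17
2-5-4-6: 4 + 1 + 2 = 7
2-5-6: 4 + 2 = 6
2-5-4-1-6: 4 + 1 + 5 + 5 = 15
2-5-3-4-1-6: 4 + 7 + 4 + 5 + 5 = 25
Best route has total 6.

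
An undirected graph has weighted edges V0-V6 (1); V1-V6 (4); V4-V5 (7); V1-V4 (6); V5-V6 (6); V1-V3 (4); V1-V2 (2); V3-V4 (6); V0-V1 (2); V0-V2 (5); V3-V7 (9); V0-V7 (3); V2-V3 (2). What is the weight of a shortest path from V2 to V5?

Comparing a few candidate routes:
V2-V3-V4-V5: 2 + 6 + 7 = 15
V2-V1-V0-V6-V5: 2 + 2 + 1 + 6 = 11
V2-V3-V1-V0-V6-V5: 2 + 4 + 2 + 1 + 6 = 15
V2-V0-V6-V5: 5 + 1 + 6 = 12
V2-V1-V6-V5: 2 + 4 + 6 = 12
Best route has total 11.

11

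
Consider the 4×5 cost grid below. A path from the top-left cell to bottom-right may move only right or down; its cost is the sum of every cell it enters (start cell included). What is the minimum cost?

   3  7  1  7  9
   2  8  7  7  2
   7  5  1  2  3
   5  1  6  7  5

Take [0,0]→[1,0]→[2,0]→[2,1]→[2,2]→[2,3]→[2,4]→[3,4] for a total of 3 + 2 + 7 + 5 + 1 + 2 + 3 + 5 = 28.
(Top row then right column would cost 37.)

28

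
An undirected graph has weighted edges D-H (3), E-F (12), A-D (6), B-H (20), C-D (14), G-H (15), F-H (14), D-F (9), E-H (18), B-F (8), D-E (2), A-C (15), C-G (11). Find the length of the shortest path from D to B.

A few of the D→B routes:
D → E → F → B: 2 + 12 + 8 = 22
D → H → B: 3 + 20 = 23
D → F → B: 9 + 8 = 17
Shortest: 17.

17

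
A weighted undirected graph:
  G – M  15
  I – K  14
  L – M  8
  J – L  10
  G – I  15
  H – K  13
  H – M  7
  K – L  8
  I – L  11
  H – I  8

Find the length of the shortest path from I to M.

15

Comparing a few candidate routes:
I-G-M: 15 + 15 = 30
I-H-K-L-M: 8 + 13 + 8 + 8 = 37
I-L-M: 11 + 8 = 19
I-K-H-M: 14 + 13 + 7 = 34
I-K-L-M: 14 + 8 + 8 = 30
I-H-M: 8 + 7 = 15
Best route has total 15.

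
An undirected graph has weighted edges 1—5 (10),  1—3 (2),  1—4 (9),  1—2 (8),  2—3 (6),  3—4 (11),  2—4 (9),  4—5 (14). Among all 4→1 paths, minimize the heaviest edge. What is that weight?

9

Comparing a few candidate routes:
4 -> 3 -> 2 -> 1: max(11, 6, 8) = 11
4 -> 2 -> 3 -> 1: max(9, 6, 2) = 9
4 -> 1: max(9) = 9
4 -> 2 -> 1: max(9, 8) = 9
4 -> 3 -> 1: max(11, 2) = 11
Best route has worst link 9.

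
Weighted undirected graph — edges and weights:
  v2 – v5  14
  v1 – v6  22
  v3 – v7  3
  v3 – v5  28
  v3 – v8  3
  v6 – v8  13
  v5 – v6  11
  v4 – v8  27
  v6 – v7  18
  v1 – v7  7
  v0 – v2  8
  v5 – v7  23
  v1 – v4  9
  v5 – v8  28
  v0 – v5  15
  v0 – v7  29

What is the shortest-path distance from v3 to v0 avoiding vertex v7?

42

Checking several routes:
v3 - v8 - v6 - v5 - v2 - v0: 3 + 13 + 11 + 14 + 8 = 49
v3 - v8 - v6 - v5 - v0: 3 + 13 + 11 + 15 = 42
v3 - v5 - v2 - v0: 28 + 14 + 8 = 50
v3 - v8 - v5 - v0: 3 + 28 + 15 = 46
v3 - v5 - v0: 28 + 15 = 43
v3 - v8 - v5 - v2 - v0: 3 + 28 + 14 + 8 = 53
The minimum is 42.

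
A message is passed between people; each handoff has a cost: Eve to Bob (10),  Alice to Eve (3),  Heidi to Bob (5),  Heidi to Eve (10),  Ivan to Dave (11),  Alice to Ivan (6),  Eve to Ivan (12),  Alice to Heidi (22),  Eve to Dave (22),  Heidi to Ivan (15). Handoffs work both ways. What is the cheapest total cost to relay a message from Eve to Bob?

Checking several routes:
Eve → Ivan → Heidi → Bob: 12 + 15 + 5 = 32
Eve → Ivan → Alice → Heidi → Bob: 12 + 6 + 22 + 5 = 45
Eve → Bob: 10
Eve → Heidi → Bob: 10 + 5 = 15
Eve → Alice → Heidi → Bob: 3 + 22 + 5 = 30
Eve → Alice → Ivan → Heidi → Bob: 3 + 6 + 15 + 5 = 29
Shortest: 10.

10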